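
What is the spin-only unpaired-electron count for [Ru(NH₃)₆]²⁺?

Ammonia is neutral; balancing the +2 overall charge requires Ru(II).
Ru sits in group 8, so the d-electron count is 8 − 2 = 6.
The spin state decides the count: a 4d ion has a large Δₒ and is invariably low-spin.
An octahedral low-spin d⁶ ion is t₂g⁶e_g⁰, giving 0 unpaired electrons.

0 unpaired electrons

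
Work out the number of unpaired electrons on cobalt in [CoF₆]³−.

4

Ligand charges: each fluoride is −1. With an overall charge of −3 the cobalt centre must be in the +3 oxidation state.
Cobalt is a group-9 element; Co(III) is therefore d⁶.
The spin state decides the count: fluoride is the one ligand weak enough to leave Co(III) high-spin — [CoF₆]³⁻ is the classic exception.
An octahedral high-spin d⁶ ion is t₂g⁴e_g², giving 4 unpaired electrons.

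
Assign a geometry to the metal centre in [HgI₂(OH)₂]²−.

Ligand charges: each iodide is −1; each hydroxide is −1. With an overall charge of −2 the mercury centre must be in the +2 oxidation state.
Group 12 minus oxidation state 2 gives a d¹⁰ configuration.
Coordination number: 4.
A d¹⁰ ion has no crystal-field stabilisation preference between square planar and tetrahedral, so four ligands adopt the sterically favoured tetrahedral geometry.

tetrahedral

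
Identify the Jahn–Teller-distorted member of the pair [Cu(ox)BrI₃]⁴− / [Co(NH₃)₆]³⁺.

[Cu(ox)BrI₃]⁴−

[Cu(ox)BrI₃]⁴−: Ligand charges: each oxalate is −2; each bromide is −1; each iodide is −1. With an overall charge of −4 the copper centre must be in the +2 oxidation state. Copper is a group-11 element; Cu(II) is therefore d⁹. The t₂g⁶e_g³ configuration has an unevenly filled e_g set; the Jahn–Teller theorem predicts a tetragonal distortion (typically axial elongation) to lift the degeneracy.
[Co(NH₃)₆]³⁺: Summing ligand charges against the +3 overall charge gives an oxidation state of +3 for cobalt. Group 9 minus oxidation state 3 gives a d⁶ configuration. Co(III) has an exceptionally large octahedral splitting and is low-spin with essentially every ligand except fluoride. The d⁶ configuration leaves the e_g set evenly filled (or empty) — no strong Jahn–Teller driving force.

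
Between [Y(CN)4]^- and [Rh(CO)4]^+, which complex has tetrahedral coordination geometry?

[Y(CN)4]^-

For [Y(CN)4]^-: Summing ligand charges against the −1 overall charge gives an oxidation state of +3 for yttrium. Group 3 minus oxidation state 3 gives a d⁰ configuration. A d⁰ ion has no crystal-field stabilisation preference between square planar and tetrahedral, so four ligands adopt the sterically favoured tetrahedral geometry. → tetrahedral.
For [Rh(CO)4]^+: Ligand charges: carbonyl is neutral. With an overall charge of +1 the rhodium centre must be in the +1 oxidation state. Rh sits in group 9, so the d-electron count is 9 − 1 = 8. A 4d d⁸ ion has a large crystal-field splitting; square planar leaves the high-energy d_{x²−y²} orbital empty and maximises CFSE. → square planar.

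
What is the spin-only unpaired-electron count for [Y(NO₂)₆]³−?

Each nitro (N-bound nitrite) is −1; balancing the −3 overall charge requires Y(III).
Yttrium is a group-3 element; Y(III) is therefore d⁰.
In an octahedral field the d⁰ configuration is t₂g⁰e_g⁰, giving 0 unpaired electrons.

0 unpaired electrons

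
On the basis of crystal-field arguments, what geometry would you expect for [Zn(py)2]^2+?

linear

Summing ligand charges against the +2 overall charge gives an oxidation state of +2 for zinc.
Group 12 minus oxidation state 2 gives a d¹⁰ configuration.
Coordination number: 2.
A d¹⁰ ion with only two ligands adopts a linear arrangement (sp hybridisation; no CFSE preference).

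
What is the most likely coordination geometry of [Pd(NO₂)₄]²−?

square planar

Each nitro (N-bound nitrite) is −1; balancing the −2 overall charge requires Pd(II).
Palladium is a group-10 element; Pd(II) is therefore d⁸.
Coordination number: 4.
A 4d d⁸ ion has a large crystal-field splitting; square planar leaves the high-energy d_{x²−y²} orbital empty and maximises CFSE.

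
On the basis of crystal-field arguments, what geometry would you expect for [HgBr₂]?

Summing ligand charges against the 0 overall charge gives an oxidation state of +2 for mercury.
Group 12 minus oxidation state 2 gives a d¹⁰ configuration.
With 2 monodentate ligands the coordination number is 2.
A d¹⁰ ion with only two ligands adopts a linear arrangement (sp hybridisation; no CFSE preference).

linear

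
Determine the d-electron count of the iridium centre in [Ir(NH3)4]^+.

d⁸

Ligand charges: ammonia is neutral. With an overall charge of +1 the iridium centre must be in the +1 oxidation state.
Iridium is a group-9 element; Ir(I) is therefore d⁸.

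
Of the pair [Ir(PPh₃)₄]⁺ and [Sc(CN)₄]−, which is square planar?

[Ir(PPh₃)₄]⁺

For [Ir(PPh₃)₄]⁺: Summing ligand charges against the +1 overall charge gives an oxidation state of +1 for iridium. Group 9 minus oxidation state 1 gives a d⁸ configuration. A 5d d⁸ ion has a large crystal-field splitting; square planar leaves the high-energy d_{x²−y²} orbital empty and maximises CFSE. → square planar.
For [Sc(CN)₄]−: Summing ligand charges against the −1 overall charge gives an oxidation state of +3 for scandium. Sc sits in group 3, so the d-electron count is 3 − 3 = 0. A d⁰ ion has no crystal-field stabilisation preference between square planar and tetrahedral, so four ligands adopt the sterically favoured tetrahedral geometry. → tetrahedral.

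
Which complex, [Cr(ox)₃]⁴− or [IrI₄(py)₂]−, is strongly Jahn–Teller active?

[Cr(ox)₃]⁴−: Summing ligand charges against the −4 overall charge gives an oxidation state of +2 for chromium. Cr sits in group 6, so the d-electron count is 6 − 2 = 4. Oxalate is a weak-field ligand for a first-row metal, so the complex is high-spin. The t₂g³e_g¹ (high-spin) configuration has an unevenly filled e_g set; the Jahn–Teller theorem predicts a tetragonal distortion (typically axial elongation) to lift the degeneracy.
[IrI₄(py)₂]−: Each iodide is −1; pyridine is neutral; balancing the −1 overall charge requires Ir(III). Ir sits in group 9, so the d-electron count is 9 − 3 = 6. A 5d ion has a large Δₒ and is invariably low-spin. The d⁶ configuration leaves the e_g set evenly filled (or empty) — no strong Jahn–Teller driving force.

[Cr(ox)₃]⁴−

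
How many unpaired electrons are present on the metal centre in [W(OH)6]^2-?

2

Each hydroxide is −1; balancing the −2 overall charge requires W(IV).
Tungsten is a group-6 element; W(IV) is therefore d².
In an octahedral field the d² configuration is t₂g²e_g⁰ (only one arrangement possible), giving 2 unpaired electrons.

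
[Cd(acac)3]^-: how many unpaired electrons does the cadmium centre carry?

0 unpaired electrons

Each acetylacetonate is −1; balancing the −1 overall charge requires Cd(II).
Cd sits in group 12, so the d-electron count is 12 − 2 = 10.
Counting donor atoms: 3×acetylacetonate (bidentate) → 6 donors. Coordination number = 6.
In an octahedral field the d¹⁰ configuration is t₂g⁶e_g⁴, giving 0 unpaired electrons.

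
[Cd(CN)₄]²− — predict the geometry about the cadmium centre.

Ligand charges: each cyanide is −1. With an overall charge of −2 the cadmium centre must be in the +2 oxidation state.
Cadmium is a group-12 element; Cd(II) is therefore d¹⁰.
With 4 monodentate ligands the coordination number is 4.
A d¹⁰ ion has no crystal-field stabilisation preference between square planar and tetrahedral, so four ligands adopt the sterically favoured tetrahedral geometry.

tetrahedral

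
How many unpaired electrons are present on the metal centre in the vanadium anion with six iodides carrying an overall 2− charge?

Each iodide is −1; balancing the −2 overall charge requires V(IV).
Group 5 minus oxidation state 4 gives a d¹ configuration.
In an octahedral field the d¹ configuration is t₂g¹e_g⁰ (only one arrangement possible), giving 1 unpaired electron.

1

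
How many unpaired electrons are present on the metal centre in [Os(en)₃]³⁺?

Ethylenediamine is neutral; balancing the +3 overall charge requires Os(III).
Osmium is a group-8 element; Os(III) is therefore d⁵.
Counting donor atoms: 3×ethylenediamine (bidentate) → 6 donors. Coordination number = 6.
The spin state decides the count: a 5d ion has a large Δₒ and is invariably low-spin.
An octahedral low-spin d⁵ ion is t₂g⁵e_g⁰, giving 1 unpaired electron.

1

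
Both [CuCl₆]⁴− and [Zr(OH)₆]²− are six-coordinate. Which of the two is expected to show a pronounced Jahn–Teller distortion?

[CuCl₆]⁴−: Summing ligand charges against the −4 overall charge gives an oxidation state of +2 for copper. Cu sits in group 11, so the d-electron count is 11 − 2 = 9. The t₂g⁶e_g³ configuration has an unevenly filled e_g set; the Jahn–Teller theorem predicts a tetragonal distortion (typically axial elongation) to lift the degeneracy.
[Zr(OH)₆]²−: Summing ligand charges against the −2 overall charge gives an oxidation state of +4 for zirconium. Zr sits in group 4, so the d-electron count is 4 − 4 = 0. The d⁰ configuration leaves the e_g set evenly filled (or empty) — no strong Jahn–Teller driving force.

[CuCl₆]⁴−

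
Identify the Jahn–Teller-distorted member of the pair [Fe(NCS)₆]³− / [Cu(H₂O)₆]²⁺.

[Cu(H₂O)₆]²⁺

[Fe(NCS)₆]³−: Ligand charges: each isothiocyanate is −1. With an overall charge of −3 the iron centre must be in the +3 oxidation state. Fe sits in group 8, so the d-electron count is 8 − 3 = 5. Isothiocyanate is a weak-field ligand for a first-row metal, so the complex is high-spin. The d⁵ configuration leaves the e_g set evenly filled (or empty) — no strong Jahn–Teller driving force.
[Cu(H₂O)₆]²⁺: Ligand charges: water is neutral. With an overall charge of +2 the copper centre must be in the +2 oxidation state. Group 11 minus oxidation state 2 gives a d⁹ configuration. The t₂g⁶e_g³ configuration has an unevenly filled e_g set; the Jahn–Teller theorem predicts a tetragonal distortion (typically axial elongation) to lift the degeneracy.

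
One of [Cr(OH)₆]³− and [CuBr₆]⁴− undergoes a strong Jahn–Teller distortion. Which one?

[CuBr₆]⁴−

[Cr(OH)₆]³−: Ligand charges: each hydroxide is −1. With an overall charge of −3 the chromium centre must be in the +3 oxidation state. Group 6 minus oxidation state 3 gives a d³ configuration. The d³ configuration leaves the e_g set evenly filled (or empty) — no strong Jahn–Teller driving force.
[CuBr₆]⁴−: Ligand charges: each bromide is −1. With an overall charge of −4 the copper centre must be in the +2 oxidation state. Cu sits in group 11, so the d-electron count is 11 − 2 = 9. The t₂g⁶e_g³ configuration has an unevenly filled e_g set; the Jahn–Teller theorem predicts a tetragonal distortion (typically axial elongation) to lift the degeneracy.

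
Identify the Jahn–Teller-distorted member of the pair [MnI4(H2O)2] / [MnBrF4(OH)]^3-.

[MnI4(H2O)2]: Each iodide is −1; water is neutral; balancing the 0 overall charge requires Mn(IV). Group 7 minus oxidation state 4 gives a d³ configuration. The d³ configuration leaves the e_g set evenly filled (or empty) — no strong Jahn–Teller driving force.
[MnBrF4(OH)]^3-: Ligand charges: each bromide is −1; each fluoride is −1; each hydroxide is −1. With an overall charge of −3 the manganese centre must be in the +3 oxidation state. Mn sits in group 7, so the d-electron count is 7 − 3 = 4. Bromide, fluoride, and hydroxide are weak-field ligands for a first-row metal, so the complex is high-spin. The t₂g³e_g¹ (high-spin) configuration has an unevenly filled e_g set; the Jahn–Teller theorem predicts a tetragonal distortion (typically axial elongation) to lift the degeneracy.

[MnBrF4(OH)]^3-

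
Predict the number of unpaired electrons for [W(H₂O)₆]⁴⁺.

2

Ligand charges: water is neutral. With an overall charge of +4 the tungsten centre must be in the +4 oxidation state.
W sits in group 6, so the d-electron count is 6 − 4 = 2.
In an octahedral field the d² configuration is t₂g²e_g⁰ (only one arrangement possible), giving 2 unpaired electrons.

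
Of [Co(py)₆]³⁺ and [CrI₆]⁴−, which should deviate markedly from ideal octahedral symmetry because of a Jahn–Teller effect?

[Co(py)₆]³⁺: Pyridine is neutral; balancing the +3 overall charge requires Co(III). Co sits in group 9, so the d-electron count is 9 − 3 = 6. Co(III) has an exceptionally large octahedral splitting and is low-spin with essentially every ligand except fluoride. The d⁶ configuration leaves the e_g set evenly filled (or empty) — no strong Jahn–Teller driving force.
[CrI₆]⁴−: Ligand charges: each iodide is −1. With an overall charge of −4 the chromium centre must be in the +2 oxidation state. Cr sits in group 6, so the d-electron count is 6 − 2 = 4. Iodide is a weak-field ligand for a first-row metal, so the complex is high-spin. The t₂g³e_g¹ (high-spin) configuration has an unevenly filled e_g set; the Jahn–Teller theorem predicts a tetragonal distortion (typically axial elongation) to lift the degeneracy.

[CrI₆]⁴−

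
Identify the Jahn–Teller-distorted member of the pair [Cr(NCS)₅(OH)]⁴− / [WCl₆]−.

[Cr(NCS)₅(OH)]⁴−: Ligand charges: each isothiocyanate is −1; each hydroxide is −1. With an overall charge of −4 the chromium centre must be in the +2 oxidation state. Chromium is a group-6 element; Cr(II) is therefore d⁴. Hydroxide and isothiocyanate are weak-field ligands for a first-row metal, so the complex is high-spin. The t₂g³e_g¹ (high-spin) configuration has an unevenly filled e_g set; the Jahn–Teller theorem predicts a tetragonal distortion (typically axial elongation) to lift the degeneracy.
[WCl₆]−: Summing ligand charges against the −1 overall charge gives an oxidation state of +5 for tungsten. Tungsten is a group-6 element; W(V) is therefore d¹. The d¹ configuration leaves the e_g set evenly filled (or empty) — no strong Jahn–Teller driving force.

[Cr(NCS)₅(OH)]⁴−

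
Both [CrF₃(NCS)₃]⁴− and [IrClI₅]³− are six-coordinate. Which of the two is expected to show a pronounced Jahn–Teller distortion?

[CrF₃(NCS)₃]⁴−: Each fluoride is −1; each isothiocyanate is −1; balancing the −4 overall charge requires Cr(II). Group 6 minus oxidation state 2 gives a d⁴ configuration. Fluoride and isothiocyanate are weak-field ligands for a first-row metal, so the complex is high-spin. The t₂g³e_g¹ (high-spin) configuration has an unevenly filled e_g set; the Jahn–Teller theorem predicts a tetragonal distortion (typically axial elongation) to lift the degeneracy.
[IrClI₅]³−: Each chloride is −1; each iodide is −1; balancing the −3 overall charge requires Ir(III). Group 9 minus oxidation state 3 gives a d⁶ configuration. A 5d ion has a large Δₒ and is invariably low-spin. The d⁶ configuration leaves the e_g set evenly filled (or empty) — no strong Jahn–Teller driving force.

[CrF₃(NCS)₃]⁴−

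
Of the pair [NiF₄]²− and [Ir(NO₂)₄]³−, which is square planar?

[Ir(NO₂)₄]³−

For [NiF₄]²−: Summing ligand charges against the −2 overall charge gives an oxidation state of +2 for nickel. Ni sits in group 10, so the d-electron count is 10 − 2 = 8. Fluoride is a weak-field ligand. With weak-field ligands the CFSE gain from square planar is small, so a 3d d⁸ ion takes the sterically preferred tetrahedral geometry. → tetrahedral.
For [Ir(NO₂)₄]³−: Each nitro (N-bound nitrite) is −1; balancing the −3 overall charge requires Ir(I). Iridium is a group-9 element; Ir(I) is therefore d⁸. A 5d d⁸ ion has a large crystal-field splitting; square planar leaves the high-energy d_{x²−y²} orbital empty and maximises CFSE. → square planar.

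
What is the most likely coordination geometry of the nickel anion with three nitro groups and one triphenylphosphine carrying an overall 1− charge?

square planar

Each nitro (N-bound nitrite) is −1; triphenylphosphine is neutral; balancing the −1 overall charge requires Ni(II).
Ni sits in group 10, so the d-electron count is 10 − 2 = 8.
With 4 monodentate ligands the coordination number is 4.
Nitro (N-bound nitrite) and triphenylphosphine are strong-field ligands (high in the spectrochemical series).
A 3d d⁸ ion with strong-field ligands gains enough CFSE to favour square planar over tetrahedral.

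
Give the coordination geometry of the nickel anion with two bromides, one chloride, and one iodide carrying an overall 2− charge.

tetrahedral

Each bromide is −1; each chloride is −1; each iodide is −1; balancing the −2 overall charge requires Ni(II).
Group 10 minus oxidation state 2 gives a d⁸ configuration.
With 4 monodentate ligands the coordination number is 4.
Bromide, chloride, and iodide are weak-field ligands.
With weak-field ligands the CFSE gain from square planar is small, so a 3d d⁸ ion takes the sterically preferred tetrahedral geometry.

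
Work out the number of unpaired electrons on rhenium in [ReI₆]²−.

Each iodide is −1; balancing the −2 overall charge requires Re(IV).
Rhenium is a group-7 element; Re(IV) is therefore d³.
In an octahedral field the d³ configuration is t₂g³e_g⁰ (only one arrangement possible), giving 3 unpaired electrons.

3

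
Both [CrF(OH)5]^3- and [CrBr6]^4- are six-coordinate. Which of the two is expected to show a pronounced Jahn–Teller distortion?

[CrF(OH)5]^3-: Ligand charges: each fluoride is −1; each hydroxide is −1. With an overall charge of −3 the chromium centre must be in the +3 oxidation state. Cr sits in group 6, so the d-electron count is 6 − 3 = 3. The d³ configuration leaves the e_g set evenly filled (or empty) — no strong Jahn–Teller driving force.
[CrBr6]^4-: Each bromide is −1; balancing the −4 overall charge requires Cr(II). Cr sits in group 6, so the d-electron count is 6 − 2 = 4. Bromide is a weak-field ligand for a first-row metal, so the complex is high-spin. The t₂g³e_g¹ (high-spin) configuration has an unevenly filled e_g set; the Jahn–Teller theorem predicts a tetragonal distortion (typically axial elongation) to lift the degeneracy.

[CrBr6]^4-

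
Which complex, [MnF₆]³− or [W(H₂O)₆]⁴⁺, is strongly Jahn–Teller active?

[MnF₆]³−

[MnF₆]³−: Each fluoride is −1; balancing the −3 overall charge requires Mn(III). Group 7 minus oxidation state 3 gives a d⁴ configuration. Fluoride is a weak-field ligand for a first-row metal, so the complex is high-spin. The t₂g³e_g¹ (high-spin) configuration has an unevenly filled e_g set; the Jahn–Teller theorem predicts a tetragonal distortion (typically axial elongation) to lift the degeneracy.
[W(H₂O)₆]⁴⁺: Ligand charges: water is neutral. With an overall charge of +4 the tungsten centre must be in the +4 oxidation state. Tungsten is a group-6 element; W(IV) is therefore d². The d² configuration leaves the e_g set evenly filled (or empty) — no strong Jahn–Teller driving force.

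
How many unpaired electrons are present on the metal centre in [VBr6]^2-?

1 unpaired electron

Summing ligand charges against the −2 overall charge gives an oxidation state of +4 for vanadium.
V sits in group 5, so the d-electron count is 5 − 4 = 1.
In an octahedral field the d¹ configuration is t₂g¹e_g⁰ (only one arrangement possible), giving 1 unpaired electron.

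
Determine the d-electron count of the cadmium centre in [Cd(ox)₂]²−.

Ligand charges: each oxalate is −2. With an overall charge of −2 the cadmium centre must be in the +2 oxidation state.
Group 12 minus oxidation state 2 gives a d¹⁰ configuration.

d10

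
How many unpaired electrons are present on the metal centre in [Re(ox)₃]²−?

3

Ligand charges: each oxalate is −2. With an overall charge of −2 the rhenium centre must be in the +4 oxidation state.
Rhenium is a group-7 element; Re(IV) is therefore d³.
Counting donor atoms: 3×oxalate (bidentate) → 6 donors. Coordination number = 6.
In an octahedral field the d³ configuration is t₂g³e_g⁰ (only one arrangement possible), giving 3 unpaired electrons.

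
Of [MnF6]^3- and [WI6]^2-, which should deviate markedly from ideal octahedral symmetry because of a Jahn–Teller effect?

[MnF6]^3-: Each fluoride is −1; balancing the −3 overall charge requires Mn(III). Group 7 minus oxidation state 3 gives a d⁴ configuration. Fluoride is a weak-field ligand for a first-row metal, so the complex is high-spin. The t₂g³e_g¹ (high-spin) configuration has an unevenly filled e_g set; the Jahn–Teller theorem predicts a tetragonal distortion (typically axial elongation) to lift the degeneracy.
[WI6]^2-: Each iodide is −1; balancing the −2 overall charge requires W(IV). W sits in group 6, so the d-electron count is 6 − 4 = 2. The d² configuration leaves the e_g set evenly filled (or empty) — no strong Jahn–Teller driving force.

[MnF6]^3-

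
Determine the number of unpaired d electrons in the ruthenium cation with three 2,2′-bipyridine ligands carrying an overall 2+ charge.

2,2′-bipyridine is neutral; balancing the +2 overall charge requires Ru(II).
Ruthenium is a group-8 element; Ru(II) is therefore d⁶.
Counting donor atoms: 3×2,2′-bipyridine (bidentate) → 6 donors. Coordination number = 6.
The spin state decides the count: a 4d ion has a large Δₒ and is invariably low-spin.
An octahedral low-spin d⁶ ion is t₂g⁶e_g⁰, giving 0 unpaired electrons.

0 unpaired electrons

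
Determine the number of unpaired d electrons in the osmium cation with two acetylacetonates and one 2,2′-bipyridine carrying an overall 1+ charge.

Each acetylacetonate is −1; 2,2′-bipyridine is neutral; balancing the +1 overall charge requires Os(III).
Group 8 minus oxidation state 3 gives a d⁵ configuration.
Counting donor atoms: 2×acetylacetonate (bidentate) → 4 donors; 1×2,2′-bipyridine (bidentate) → 2 donors. Coordination number = 6.
The spin state decides the count: a 5d ion has a large Δₒ and is invariably low-spin.
An octahedral low-spin d⁵ ion is t₂g⁵e_g⁰, giving 1 unpaired electron.

1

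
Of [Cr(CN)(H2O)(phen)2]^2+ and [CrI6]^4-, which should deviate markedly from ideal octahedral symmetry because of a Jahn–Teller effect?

[CrI6]^4-

[Cr(CN)(H2O)(phen)2]^2+: Each cyanide is −1; water is neutral; 1,10-phenanthroline is neutral; balancing the +2 overall charge requires Cr(III). Chromium is a group-6 element; Cr(III) is therefore d³. The d³ configuration leaves the e_g set evenly filled (or empty) — no strong Jahn–Teller driving force.
[CrI6]^4-: Ligand charges: each iodide is −1. With an overall charge of −4 the chromium centre must be in the +2 oxidation state. Cr sits in group 6, so the d-electron count is 6 − 2 = 4. Iodide is a weak-field ligand for a first-row metal, so the complex is high-spin. The t₂g³e_g¹ (high-spin) configuration has an unevenly filled e_g set; the Jahn–Teller theorem predicts a tetragonal distortion (typically axial elongation) to lift the degeneracy.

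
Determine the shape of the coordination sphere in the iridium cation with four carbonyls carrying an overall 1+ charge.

Summing ligand charges against the +1 overall charge gives an oxidation state of +1 for iridium.
Ir sits in group 9, so the d-electron count is 9 − 1 = 8.
Coordination number: 4.
A 5d d⁸ ion has a large crystal-field splitting; square planar leaves the high-energy d_{x²−y²} orbital empty and maximises CFSE.

square planar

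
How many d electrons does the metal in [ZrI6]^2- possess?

d⁰

Each iodide is −1; balancing the −2 overall charge requires Zr(IV).
Zr sits in group 4, so the d-electron count is 4 − 4 = 0.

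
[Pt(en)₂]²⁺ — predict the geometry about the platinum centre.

square planar

Summing ligand charges against the +2 overall charge gives an oxidation state of +2 for platinum.
Pt sits in group 10, so the d-electron count is 10 − 2 = 8.
Counting donor atoms: 2×ethylenediamine (bidentate) → 4 donors. Coordination number = 4.
A 5d d⁸ ion has a large crystal-field splitting; square planar leaves the high-energy d_{x²−y²} orbital empty and maximises CFSE.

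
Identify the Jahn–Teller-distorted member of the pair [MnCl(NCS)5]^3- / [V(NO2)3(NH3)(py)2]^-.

[MnCl(NCS)5]^3-

[MnCl(NCS)5]^3-: Each chloride is −1; each isothiocyanate is −1; balancing the −3 overall charge requires Mn(III). Group 7 minus oxidation state 3 gives a d⁴ configuration. Chloride and isothiocyanate are weak-field ligands for a first-row metal, so the complex is high-spin. The t₂g³e_g¹ (high-spin) configuration has an unevenly filled e_g set; the Jahn–Teller theorem predicts a tetragonal distortion (typically axial elongation) to lift the degeneracy.
[V(NO2)3(NH3)(py)2]^-: Summing ligand charges against the −1 overall charge gives an oxidation state of +2 for vanadium. Vanadium is a group-5 element; V(II) is therefore d³. The d³ configuration leaves the e_g set evenly filled (or empty) — no strong Jahn–Teller driving force.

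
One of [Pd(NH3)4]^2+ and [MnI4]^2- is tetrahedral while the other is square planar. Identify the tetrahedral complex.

For [Pd(NH3)4]^2+: Summing ligand charges against the +2 overall charge gives an oxidation state of +2 for palladium. Group 10 minus oxidation state 2 gives a d⁸ configuration. A 4d d⁸ ion has a large crystal-field splitting; square planar leaves the high-energy d_{x²−y²} orbital empty and maximises CFSE. → square planar.
For [MnI4]^2-: Ligand charges: each iodide is −1. With an overall charge of −2 the manganese centre must be in the +2 oxidation state. Manganese is a group-7 element; Mn(II) is therefore d⁵. A high-spin d⁵ ion has zero CFSE in either geometry, so four ligands adopt the sterically favoured tetrahedral geometry. → tetrahedral.

[MnI4]^2-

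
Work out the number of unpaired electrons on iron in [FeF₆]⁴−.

4

Summing ligand charges against the −4 overall charge gives an oxidation state of +2 for iron.
Iron is a group-8 element; Fe(II) is therefore d⁶.
The spin state decides the count: Fluoride is a weak-field ligand for a first-row metal, so the complex is high-spin.
An octahedral high-spin d⁶ ion is t₂g⁴e_g², giving 4 unpaired electrons.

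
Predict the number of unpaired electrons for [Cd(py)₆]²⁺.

Pyridine is neutral; balancing the +2 overall charge requires Cd(II).
Group 12 minus oxidation state 2 gives a d¹⁰ configuration.
In an octahedral field the d¹⁰ configuration is t₂g⁶e_g⁴, giving 0 unpaired electrons.

0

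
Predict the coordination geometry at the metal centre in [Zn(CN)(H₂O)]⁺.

linear

Each cyanide is −1; water is neutral; balancing the +1 overall charge requires Zn(II).
Group 12 minus oxidation state 2 gives a d¹⁰ configuration.
With 2 monodentate ligands the coordination number is 2.
A d¹⁰ ion with only two ligands adopts a linear arrangement (sp hybridisation; no CFSE preference).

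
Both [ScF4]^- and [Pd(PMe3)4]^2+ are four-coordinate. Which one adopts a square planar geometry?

For [ScF4]^-: Summing ligand charges against the −1 overall charge gives an oxidation state of +3 for scandium. Sc sits in group 3, so the d-electron count is 3 − 3 = 0. A d⁰ ion has no crystal-field stabilisation preference between square planar and tetrahedral, so four ligands adopt the sterically favoured tetrahedral geometry. → tetrahedral.
For [Pd(PMe3)4]^2+: Summing ligand charges against the +2 overall charge gives an oxidation state of +2 for palladium. Pd sits in group 10, so the d-electron count is 10 − 2 = 8. A 4d d⁸ ion has a large crystal-field splitting; square planar leaves the high-energy d_{x²−y²} orbital empty and maximises CFSE. → square planar.

[Pd(PMe3)4]^2+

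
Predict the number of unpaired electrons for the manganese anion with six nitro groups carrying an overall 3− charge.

Each nitro (N-bound nitrite) is −1; balancing the −3 overall charge requires Mn(III).
Manganese is a group-7 element; Mn(III) is therefore d⁴.
The spin state decides the count: Nitro (N-bound nitrite) is a strong-field ligand (high in the spectrochemical series) for a first-row metal, so the complex is low-spin.
An octahedral low-spin d⁴ ion is t₂g⁴e_g⁰, giving 2 unpaired electrons.

2 unpaired electrons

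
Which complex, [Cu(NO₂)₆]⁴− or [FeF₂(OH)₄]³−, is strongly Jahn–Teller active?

[Cu(NO₂)₆]⁴−

[Cu(NO₂)₆]⁴−: Each nitro (N-bound nitrite) is −1; balancing the −4 overall charge requires Cu(II). Group 11 minus oxidation state 2 gives a d⁹ configuration. The t₂g⁶e_g³ configuration has an unevenly filled e_g set; the Jahn–Teller theorem predicts a tetragonal distortion (typically axial elongation) to lift the degeneracy.
[FeF₂(OH)₄]³−: Ligand charges: each fluoride is −1; each hydroxide is −1. With an overall charge of −3 the iron centre must be in the +3 oxidation state. Fe sits in group 8, so the d-electron count is 8 − 3 = 5. Fluoride and hydroxide are weak-field ligands for a first-row metal, so the complex is high-spin. The d⁵ configuration leaves the e_g set evenly filled (or empty) — no strong Jahn–Teller driving force.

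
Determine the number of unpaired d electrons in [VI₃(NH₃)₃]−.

Ligand charges: each iodide is −1; ammonia is neutral. With an overall charge of −1 the vanadium centre must be in the +2 oxidation state.
V sits in group 5, so the d-electron count is 5 − 2 = 3.
In an octahedral field the d³ configuration is t₂g³e_g⁰ (only one arrangement possible), giving 3 unpaired electrons.

3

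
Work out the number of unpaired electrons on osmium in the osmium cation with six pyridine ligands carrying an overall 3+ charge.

Pyridine is neutral; balancing the +3 overall charge requires Os(III).
Osmium is a group-8 element; Os(III) is therefore d⁵.
The spin state decides the count: a 5d ion has a large Δₒ and is invariably low-spin.
An octahedral low-spin d⁵ ion is t₂g⁵e_g⁰, giving 1 unpaired electron.

1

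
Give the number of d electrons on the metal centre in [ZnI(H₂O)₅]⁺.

Summing ligand charges against the +1 overall charge gives an oxidation state of +2 for zinc.
Zinc is a group-12 element; Zn(II) is therefore d¹⁰.

d¹⁰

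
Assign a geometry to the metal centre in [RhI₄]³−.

square planar

Each iodide is −1; balancing the −3 overall charge requires Rh(I).
Group 9 minus oxidation state 1 gives a d⁸ configuration.
With 4 monodentate ligands the coordination number is 4.
A 4d d⁸ ion has a large crystal-field splitting; square planar leaves the high-energy d_{x²−y²} orbital empty and maximises CFSE.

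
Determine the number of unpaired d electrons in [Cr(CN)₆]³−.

3 unpaired electrons

Summing ligand charges against the −3 overall charge gives an oxidation state of +3 for chromium.
Cr sits in group 6, so the d-electron count is 6 − 3 = 3.
In an octahedral field the d³ configuration is t₂g³e_g⁰ (only one arrangement possible), giving 3 unpaired electrons.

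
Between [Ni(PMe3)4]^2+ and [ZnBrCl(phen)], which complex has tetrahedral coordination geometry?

For [Ni(PMe3)4]^2+: Ligand charges: trimethylphosphine is neutral. With an overall charge of +2 the nickel centre must be in the +2 oxidation state. Nickel is a group-10 element; Ni(II) is therefore d⁸. Trimethylphosphine is a strong-field ligand (high in the spectrochemical series). A 3d d⁸ ion with strong-field ligands gains enough CFSE to favour square planar over tetrahedral. → square planar.
For [ZnBrCl(phen)]: Ligand charges: each bromide is −1; each chloride is −1; 1,10-phenanthroline is neutral. With an overall charge of 0 the zinc centre must be in the +2 oxidation state. Zn sits in group 12, so the d-electron count is 12 − 2 = 10. A d¹⁰ ion has no crystal-field stabilisation preference between square planar and tetrahedral, so four ligands adopt the sterically favoured tetrahedral geometry. → tetrahedral.

[ZnBrCl(phen)]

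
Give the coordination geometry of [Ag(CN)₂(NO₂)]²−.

trigonal planar

Summing ligand charges against the −2 overall charge gives an oxidation state of +1 for silver.
Silver is a group-11 element; Ag(I) is therefore d¹⁰.
Coordination number: 3.
Three ligands around a d¹⁰ centre minimise repulsion in a trigonal-planar arrangement.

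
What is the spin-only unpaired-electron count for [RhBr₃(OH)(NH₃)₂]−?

0 unpaired electrons

Summing ligand charges against the −1 overall charge gives an oxidation state of +3 for rhodium.
Group 9 minus oxidation state 3 gives a d⁶ configuration.
The spin state decides the count: a 4d ion has a large Δₒ and is invariably low-spin.
An octahedral low-spin d⁶ ion is t₂g⁶e_g⁰, giving 0 unpaired electrons.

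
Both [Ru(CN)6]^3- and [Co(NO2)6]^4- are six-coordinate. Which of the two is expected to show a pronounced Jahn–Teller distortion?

[Co(NO2)6]^4-

[Ru(CN)6]^3-: Summing ligand charges against the −3 overall charge gives an oxidation state of +3 for ruthenium. Ru sits in group 8, so the d-electron count is 8 − 3 = 5. A 4d ion has a large Δₒ and is invariably low-spin. The d⁵ configuration leaves the e_g set evenly filled (or empty) — no strong Jahn–Teller driving force.
[Co(NO2)6]^4-: Ligand charges: each nitro (N-bound nitrite) is −1. With an overall charge of −4 the cobalt centre must be in the +2 oxidation state. Co sits in group 9, so the d-electron count is 9 − 2 = 7. Nitro (N-bound nitrite) is a strong-field ligand (high in the spectrochemical series) for a first-row metal, so the complex is low-spin. The t₂g⁶e_g¹ (low-spin) configuration has an unevenly filled e_g set; the Jahn–Teller theorem predicts a tetragonal distortion (typically axial elongation) to lift the degeneracy.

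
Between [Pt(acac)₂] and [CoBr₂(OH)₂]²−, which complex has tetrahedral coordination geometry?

[CoBr₂(OH)₂]²−

For [Pt(acac)₂]: Each acetylacetonate is −1; balancing the 0 overall charge requires Pt(II). Platinum is a group-10 element; Pt(II) is therefore d⁸. A 5d d⁸ ion has a large crystal-field splitting; square planar leaves the high-energy d_{x²−y²} orbital empty and maximises CFSE. → square planar.
For [CoBr₂(OH)₂]²−: Ligand charges: each bromide is −1; each hydroxide is −1. With an overall charge of −2 the cobalt centre must be in the +2 oxidation state. Group 9 minus oxidation state 2 gives a d⁷ configuration. For a high-spin 3d d⁷ ion with weak-field ligands the small Δₜ gives little square-planar CFSE advantage, so four ligands adopt the sterically favoured tetrahedral geometry. → tetrahedral.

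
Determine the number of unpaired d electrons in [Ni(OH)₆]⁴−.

2

Summing ligand charges against the −4 overall charge gives an oxidation state of +2 for nickel.
Ni sits in group 10, so the d-electron count is 10 − 2 = 8.
In an octahedral field the d⁸ configuration is t₂g⁶e_g² (only one arrangement possible), giving 2 unpaired electrons.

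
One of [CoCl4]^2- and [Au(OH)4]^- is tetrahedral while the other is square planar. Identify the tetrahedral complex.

For [CoCl4]^2-: Summing ligand charges against the −2 overall charge gives an oxidation state of +2 for cobalt. Group 9 minus oxidation state 2 gives a d⁷ configuration. For a high-spin 3d d⁷ ion with weak-field ligands the small Δₜ gives little square-planar CFSE advantage, so four ligands adopt the sterically favoured tetrahedral geometry. → tetrahedral.
For [Au(OH)4]^-: Each hydroxide is −1; balancing the −1 overall charge requires Au(III). Gold is a group-11 element; Au(III) is therefore d⁸. A 5d d⁸ ion has a large crystal-field splitting; square planar leaves the high-energy d_{x²−y²} orbital empty and maximises CFSE. → square planar.

[CoCl4]^2-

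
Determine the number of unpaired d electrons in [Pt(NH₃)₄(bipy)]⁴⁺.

Ligand charges: ammonia is neutral; 2,2′-bipyridine is neutral. With an overall charge of +4 the platinum centre must be in the +4 oxidation state.
Group 10 minus oxidation state 4 gives a d⁶ configuration.
Counting donor atoms: 4×ammonia (monodentate) → 4 donors; 1×2,2′-bipyridine (bidentate) → 2 donors. Coordination number = 6.
The spin state decides the count: a 5d ion has a large Δₒ and is invariably low-spin.
An octahedral low-spin d⁶ ion is t₂g⁶e_g⁰, giving 0 unpaired electrons.

0 unpaired electrons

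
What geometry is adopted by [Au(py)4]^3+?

square planar

Pyridine is neutral; balancing the +3 overall charge requires Au(III).
Group 11 minus oxidation state 3 gives a d⁸ configuration.
With 4 monodentate ligands the coordination number is 4.
A 5d d⁸ ion has a large crystal-field splitting; square planar leaves the high-energy d_{x²−y²} orbital empty and maximises CFSE.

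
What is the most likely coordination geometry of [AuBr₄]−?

Summing ligand charges against the −1 overall charge gives an oxidation state of +3 for gold.
Group 11 minus oxidation state 3 gives a d⁸ configuration.
With 4 monodentate ligands the coordination number is 4.
A 5d d⁸ ion has a large crystal-field splitting; square planar leaves the high-energy d_{x²−y²} orbital empty and maximises CFSE.

square planar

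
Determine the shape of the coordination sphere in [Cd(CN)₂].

Ligand charges: each cyanide is −1. With an overall charge of 0 the cadmium centre must be in the +2 oxidation state.
Cadmium is a group-12 element; Cd(II) is therefore d¹⁰.
Coordination number: 2.
A d¹⁰ ion with only two ligands adopts a linear arrangement (sp hybridisation; no CFSE preference).

linear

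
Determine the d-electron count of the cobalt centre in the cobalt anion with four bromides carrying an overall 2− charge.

Summing ligand charges against the −2 overall charge gives an oxidation state of +2 for cobalt.
Cobalt is a group-9 element; Co(II) is therefore d⁷.

d7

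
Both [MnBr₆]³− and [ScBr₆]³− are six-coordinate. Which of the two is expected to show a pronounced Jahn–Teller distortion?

[MnBr₆]³−: Summing ligand charges against the −3 overall charge gives an oxidation state of +3 for manganese. Group 7 minus oxidation state 3 gives a d⁴ configuration. Bromide is a weak-field ligand for a first-row metal, so the complex is high-spin. The t₂g³e_g¹ (high-spin) configuration has an unevenly filled e_g set; the Jahn–Teller theorem predicts a tetragonal distortion (typically axial elongation) to lift the degeneracy.
[ScBr₆]³−: Each bromide is −1; balancing the −3 overall charge requires Sc(III). Group 3 minus oxidation state 3 gives a d⁰ configuration. The d⁰ configuration leaves the e_g set evenly filled (or empty) — no strong Jahn–Teller driving force.

[MnBr₆]³−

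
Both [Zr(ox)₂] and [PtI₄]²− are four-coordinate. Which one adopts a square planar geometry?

For [Zr(ox)₂]: Ligand charges: each oxalate is −2. With an overall charge of 0 the zirconium centre must be in the +4 oxidation state. Group 4 minus oxidation state 4 gives a d⁰ configuration. A d⁰ ion has no crystal-field stabilisation preference between square planar and tetrahedral, so four ligands adopt the sterically favoured tetrahedral geometry. → tetrahedral.
For [PtI₄]²−: Ligand charges: each iodide is −1. With an overall charge of −2 the platinum centre must be in the +2 oxidation state. Pt sits in group 10, so the d-electron count is 10 − 2 = 8. A 5d d⁸ ion has a large crystal-field splitting; square planar leaves the high-energy d_{x²−y²} orbital empty and maximises CFSE. → square planar.

[PtI₄]²−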